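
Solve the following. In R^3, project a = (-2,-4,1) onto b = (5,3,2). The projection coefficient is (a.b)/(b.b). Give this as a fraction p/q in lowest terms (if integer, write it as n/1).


Projection coefficient = (a . b) / (b . b)
a . b = (-2)*5 + (-4)*3 + 1*2
= -10 + (-12) + 2 = -20
b . b = 5^2 + 3^2 + 2^2
= 25 + 9 + 4 = 38
Coefficient = -20/38
In lowest terms: -10/19


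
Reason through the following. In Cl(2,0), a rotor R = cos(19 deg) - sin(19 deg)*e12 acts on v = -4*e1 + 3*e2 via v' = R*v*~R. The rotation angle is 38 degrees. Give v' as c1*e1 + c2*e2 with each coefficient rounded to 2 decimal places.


Rotor R = cos(19deg) - sin(19deg)*e12
Rotation angle theta = 2 * 19 = 38 degrees
v' = R*v*~R rotates v by theta.
cos(38deg) = 0.7880, sin(38deg) = 0.6157
v'_1 = -4*cos(38deg) - 3*sin(38deg)
= -4*0.7880 - 3*0.6157
= -5.00
v'_2 = -4*sin(38deg) + 3*cos(38deg)
= -4*0.6157 + 3*0.7880
= -0.10
v' = -5.00*e1 - 0.10*e2


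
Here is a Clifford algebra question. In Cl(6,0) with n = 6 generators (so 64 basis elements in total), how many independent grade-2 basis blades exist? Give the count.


Number of grade-k basis blades in Cl(p,q) with n = p + q is C(n, k).
n = 6 + 0 = 6
C(6, 2) = 6! / (2! * 4!)
= 720 / (2 * 24)
= 15


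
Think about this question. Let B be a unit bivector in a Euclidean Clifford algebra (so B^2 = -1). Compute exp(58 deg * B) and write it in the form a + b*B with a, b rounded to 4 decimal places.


For a unit bivector B with B^2 = -1, the exponential series gives
e^(theta*B) = cos(theta) + sin(theta)*B (the GA analogue of Euler's formula).
theta = 58 degrees = 1.012291 rad
cos(58 deg) = 0.5299
sin(58 deg) = 0.8480
exp(theta*B) = 0.5299 + 0.8480*B


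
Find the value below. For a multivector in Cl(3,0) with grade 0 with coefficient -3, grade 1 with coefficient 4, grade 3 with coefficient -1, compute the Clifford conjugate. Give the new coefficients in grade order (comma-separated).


Clifford conjugate sign for grade k: (-1)^(k(k+1)/2)
Grade 0: (-1)^(0*1/2) = (-1)^0 = 1, coeff -3 -> -3
Grade 1: (-1)^(1*2/2) = (-1)^1 = -1, coeff 4 -> -4
Grade 3: (-1)^(3*4/2) = (-1)^6 = 1, coeff -1 -> -1
Conjugated coefficients: -3, -4, -1


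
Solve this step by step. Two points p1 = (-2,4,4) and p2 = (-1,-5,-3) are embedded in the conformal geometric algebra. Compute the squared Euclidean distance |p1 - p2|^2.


p1 - p2 = (-1, 9, 7)
|p1 - p2|^2 = (-1)^2 + 9^2 + 7^2
= 1 + 81 + 49
= 131


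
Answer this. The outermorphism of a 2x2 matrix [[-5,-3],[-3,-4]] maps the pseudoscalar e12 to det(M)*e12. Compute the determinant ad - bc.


The outermorphism of a linear map f sends e1^e2 to f(e1)^f(e2).
f(e1) = -5*e1 - 3*e2
f(e2) = -3*e1 - 4*e2
f(e1) ^ f(e2) = (-5*e1 - 3*e2) ^ (-3*e1 - 4*e2)
= (-5)*(-4)*e12 + (-3)*(-3)*e21
= (20 - 9)*e12
= 11*e12
Coefficient = 11


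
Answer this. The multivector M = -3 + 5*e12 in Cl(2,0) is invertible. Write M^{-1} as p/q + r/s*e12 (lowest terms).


M = -3 + 5*e12, where e12^2 = -1.
Since M commutes with its reverse ~M = a - b*e12, M * ~M = a^2 - b^2*e12^2 = a^2 + b^2.
So M^{-1} = ~M / (a^2 + b^2) = (a - b*e12)/(a^2 + b^2).
a^2 + b^2 = 9 + 25 = 34
Scalar part = -3/34 = -3/34
Bivector coeff = -5/34 = -5/34
M^{-1} = -3/34 - 5/34*e12


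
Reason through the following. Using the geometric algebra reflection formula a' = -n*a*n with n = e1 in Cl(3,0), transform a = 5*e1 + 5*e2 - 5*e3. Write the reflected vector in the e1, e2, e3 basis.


Reflection formula: a' = -n*a*n, with n = e1 (unit vector, n^2 = 1).
For reflection through hyperplane perp to e1:
The component along e1 flips sign, others stay.
a = (5, 5, -5)
a' = (-5, 5, -5)
a' = -5*e1 + 5*e2 - 5*e3


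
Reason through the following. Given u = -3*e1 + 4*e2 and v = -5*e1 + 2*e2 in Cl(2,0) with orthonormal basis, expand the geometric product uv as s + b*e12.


Expand: (-3*e1 + 4*e2)(-5*e1 + 2*e2)
= (-3)*(-5)*e1e1 + (-3)*2*e1e2 + 4*(-5)*e2e1 + 4*2*e2e2
Using e1^2 = e2^2 = 1, e2e1 = -e1e2:
Scalar part s = (-3)*(-5) + 4*2 = 15 + 8 = 23
Bivector part b = (-3)*2 - 4*(-5) = -6 - (-20) = 14
uv = 23 + 14*e12


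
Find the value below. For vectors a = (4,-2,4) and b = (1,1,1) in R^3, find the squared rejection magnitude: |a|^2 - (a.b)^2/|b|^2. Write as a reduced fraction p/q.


|a|^2 = 4^2 + (-2)^2 + 4^2 = 36
|b|^2 = 1^2 + 1^2 + 1^2 = 3
a . b = 4*1 + (-2)*1 + 4*1 = 6
(a.b)^2 = 6^2 = 36
|rej|^2 = 36 - 36/3
= (108 - 36)/3
= 72/3
In lowest terms: 24/1


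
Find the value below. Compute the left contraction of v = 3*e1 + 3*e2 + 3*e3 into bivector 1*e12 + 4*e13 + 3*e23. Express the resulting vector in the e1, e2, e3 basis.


Left contraction v _| B = <vB>_1 (grade-1 part of the geometric product vB).
Using e1_|e12 = e2, e2_|e12 = -e1, e1_|e13 = e3, e3_|e13 = -e1, e2_|e23 = e3, e3_|e23 = -e2:
e1 coeff: -v2*b12 - v3*b13 = -(3)*(1) - (3)*(4) = -15
e2 coeff: v1*b12 - v3*b23 = (3)*(1) - (3)*(3) = -6
e3 coeff: v1*b13 + v2*b23 = (3)*(4) + (3)*(3) = 21
v _| B = -15*e1 - 6*e2 + 21*e3


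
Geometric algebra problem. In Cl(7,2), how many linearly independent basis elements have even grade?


Even subalgebra dimension = 2^(n-1)
n = 7 + 2 = 9
2^(9 - 1) = 2^8 = 256
Verification: sum of C(9,k) for even k = 1 + 36 + 126 + 84 + 9 = 256
Result = 256


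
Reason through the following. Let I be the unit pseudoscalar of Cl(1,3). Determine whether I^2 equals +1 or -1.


The pseudoscalar I = e1...e_n (product of all n generators) of Cl(p,q) satisfies I^2 = (-1)^(q + n(n-1)/2).
p = 1, q = 3, n = p + q = 4
n(n-1)/2 = 4 * 3 / 2 = 6
Exponent = q + n(n-1)/2 = 3 + 6 = 9
I^2 = (-1)^9 = -1


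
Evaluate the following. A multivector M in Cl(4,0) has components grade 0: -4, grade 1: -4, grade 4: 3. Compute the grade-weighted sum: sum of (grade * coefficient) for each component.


Grade-weighted sum = sum of grade_k * coefficient_k
0*(-4) = 0
1*(-4) = -4
4*3 = 12
Total = 0 + (-4) + 12 = 8


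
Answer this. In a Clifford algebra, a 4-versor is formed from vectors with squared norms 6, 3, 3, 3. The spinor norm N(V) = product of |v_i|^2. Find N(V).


Spinor norm N(V) = |v1|^2 * |v2|^2 * ... * |v4|^2
= 6 * 3 * 3 * 3
Running product: 6, 18, 54, 162
N(V) = 162


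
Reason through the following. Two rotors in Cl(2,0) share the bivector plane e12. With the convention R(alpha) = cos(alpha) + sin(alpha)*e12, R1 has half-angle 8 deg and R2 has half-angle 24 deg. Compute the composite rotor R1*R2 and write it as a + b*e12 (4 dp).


Same-plane rotors commute and their half-angles add:
R1*R2 = cos(a1 + a2) + sin(a1 + a2)*e12.
a1 + a2 = 8 + 24 = 32 deg
cos(32 deg) = 0.8480
sin(32 deg) = 0.5299
R1*R2 = 0.8480 + 0.5299*e12


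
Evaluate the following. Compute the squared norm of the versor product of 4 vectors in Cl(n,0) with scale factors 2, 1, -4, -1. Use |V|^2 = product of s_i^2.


Each vector v_i has |v_i|^2 = s_i^2
Squared scales: 2^2 = 4, 1^2 = 1, (-4)^2 = 16, (-1)^2 = 1
|V|^2 = 4 * 1 * 16 * 1
= 64


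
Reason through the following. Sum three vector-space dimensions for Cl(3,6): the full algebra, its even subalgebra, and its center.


n = 3 + 6 = 9
Total dim = 2^9 = 512
Even subalgebra dim = 2^8 = 256
n is odd, so center dim = 2
Sum = 512 + 256 + 2 = 770


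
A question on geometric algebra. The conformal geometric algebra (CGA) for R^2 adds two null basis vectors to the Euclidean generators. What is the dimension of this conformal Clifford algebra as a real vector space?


The conformal model of R^2 uses Cl(3,1): the 2 Euclidean generators plus two extra orthogonal generators e+ (e+^2 = +1) and e- (e-^2 = -1), from which the null vectors e0, einf are built.
Number of generators m = 2 + 2 = 4.
dim Cl(p,q) = 2^m = 2^4 = 16


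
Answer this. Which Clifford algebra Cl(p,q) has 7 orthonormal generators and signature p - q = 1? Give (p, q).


We need p + q = 7 and p - q = 1.
Adding: 2p = 7 + 1 = 8, so p = 4.
Then q = 7 - 4 = 3.
(p, q) = (4, 3)


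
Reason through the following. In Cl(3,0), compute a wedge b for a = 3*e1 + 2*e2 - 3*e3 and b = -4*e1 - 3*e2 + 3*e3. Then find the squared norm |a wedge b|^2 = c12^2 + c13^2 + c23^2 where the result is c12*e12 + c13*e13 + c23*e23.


a wedge b = (a1*b2 - a2*b1)*e12 + (a1*b3 - a3*b1)*e13 + (a2*b3 - a3*b2)*e23
e12 coeff: 3*(-3) - 2*(-4) = -9 - (-8) = -1
e13 coeff: 3*3 - (-3)*(-4) = 9 - 12 = -3
e23 coeff: 2*3 - (-3)*(-3) = 6 - 9 = -3
|a wedge b|^2 = (-1)^2 + (-3)^2 + (-3)^2
= 1 + 9 + 9
= 19


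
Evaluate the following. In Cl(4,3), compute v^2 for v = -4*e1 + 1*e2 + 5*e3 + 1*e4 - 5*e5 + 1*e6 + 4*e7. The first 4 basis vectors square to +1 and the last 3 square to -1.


v^2 = sum of c_i^2 * e_i^2
Positive signature terms (e_i^2 = +1): (-4)^2 + 1^2 + 5^2 + 1^2 = 43
Negative signature terms (e_j^2 = -1): (-5)^2 + 1^2 + 4^2 = 42
v^2 = 43 - 42 = 1


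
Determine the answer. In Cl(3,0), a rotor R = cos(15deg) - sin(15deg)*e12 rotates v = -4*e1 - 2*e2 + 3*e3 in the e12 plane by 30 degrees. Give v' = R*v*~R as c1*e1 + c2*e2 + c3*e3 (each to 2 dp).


Rotor R = cos(15deg) - sin(15deg)*e12
Rotation angle theta = 2 * 15 = 30 degrees in the e12 plane (e1 -> e2).
The component perpendicular to the plane (e3) is invariant: v'_3 = v3 = 3.00
cos(30deg) = 0.8660, sin(30deg) = 0.5000
v'_1 = v1*cos(theta) - v2*sin(theta) = -4*0.8660 - (-2)*0.5000 = -2.46
v'_2 = v1*sin(theta) + v2*cos(theta) = -4*0.5000 + (-2)*0.8660 = -3.73
v' = -2.46*e1 - 3.73*e2 + 3.00*e3


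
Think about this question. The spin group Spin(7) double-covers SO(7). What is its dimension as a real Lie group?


Spin(n) double-covers SO(n); both have Lie algebra so(n) of dimension n(n-1)/2.
n = 7
n(n-1) = 7 * 6 = 42
dim Spin(7) = 42/2 = 21


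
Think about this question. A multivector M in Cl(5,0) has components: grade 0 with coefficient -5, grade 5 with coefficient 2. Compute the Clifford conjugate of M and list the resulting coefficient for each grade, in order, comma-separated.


Clifford conjugate sign for grade k: (-1)^(k(k+1)/2)
Grade 0: (-1)^(0*1/2) = (-1)^0 = 1, coeff -5 -> -5
Grade 5: (-1)^(5*6/2) = (-1)^15 = -1, coeff 2 -> -2
Conjugated coefficients: -5, -2


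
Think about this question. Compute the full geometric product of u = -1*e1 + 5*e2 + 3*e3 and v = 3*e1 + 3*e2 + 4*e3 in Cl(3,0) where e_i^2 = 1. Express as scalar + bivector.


In Cl(3,0): e_i^2 = 1, e_ie_j = -e_je_i for i != j.
Scalar part = u . v = (-1)*3 + 5*3 + 3*4
= -3 + 15 + 12 = 24
e12 coeff = (-1)*3 - 5*3 = -3 - 15 = -18
e13 coeff = (-1)*4 - 3*3 = -4 - 9 = -13
e23 coeff = 5*4 - 3*3 = 20 - 9 = 11
uv = 24 - 18*e12 - 13*e13 + 11*e23


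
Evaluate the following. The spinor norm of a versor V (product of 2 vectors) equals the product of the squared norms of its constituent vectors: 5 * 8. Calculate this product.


Spinor norm N(V) = |v1|^2 * |v2|^2 * ... * |v2|^2
= 5 * 8
Running product: 5, 40
N(V) = 40


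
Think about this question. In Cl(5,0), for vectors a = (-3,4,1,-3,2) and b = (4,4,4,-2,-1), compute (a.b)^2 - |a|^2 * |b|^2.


a . b = (-3)*4 + 4*4 + 1*4 + (-3)*(-2) + 2*(-1)
= -12 + 16 + 4 + 6 + (-2) = 12
|a|^2 = (-3)^2 + 4^2 + 1^2 + (-3)^2 + 2^2 = 39
|b|^2 = 4^2 + 4^2 + 4^2 + (-2)^2 + (-1)^2 = 53
(a.b)^2 = 12^2 = 144
|a|^2 * |b|^2 = 39 * 53 = 2067
Result = 144 - 2067 = -1923


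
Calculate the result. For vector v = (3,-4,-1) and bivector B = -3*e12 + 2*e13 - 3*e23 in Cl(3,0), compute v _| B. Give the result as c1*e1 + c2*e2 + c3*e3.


Left contraction v _| B = <vB>_1 (grade-1 part of the geometric product vB).
Using e1_|e12 = e2, e2_|e12 = -e1, e1_|e13 = e3, e3_|e13 = -e1, e2_|e23 = e3, e3_|e23 = -e2:
e1 coeff: -v2*b12 - v3*b13 = -(-4)*(-3) - (-1)*(2) = -10
e2 coeff: v1*b12 - v3*b23 = (3)*(-3) - (-1)*(-3) = -12
e3 coeff: v1*b13 + v2*b23 = (3)*(2) + (-4)*(-3) = 18
v _| B = -10*e1 - 12*e2 + 18*e3


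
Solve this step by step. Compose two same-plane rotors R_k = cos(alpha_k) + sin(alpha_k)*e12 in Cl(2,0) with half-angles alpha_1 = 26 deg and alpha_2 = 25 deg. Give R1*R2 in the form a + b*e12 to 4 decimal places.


Same-plane rotors commute and their half-angles add:
R1*R2 = cos(a1 + a2) + sin(a1 + a2)*e12.
a1 + a2 = 26 + 25 = 51 deg
cos(51 deg) = 0.6293
sin(51 deg) = 0.7771
R1*R2 = 0.6293 + 0.7771*e12


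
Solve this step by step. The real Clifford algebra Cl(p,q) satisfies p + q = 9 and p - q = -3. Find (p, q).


We need p + q = 9 and p - q = -3.
Adding: 2p = 9 + (-3) = 6, so p = 3.
Then q = 9 - 3 = 6.
(p, q) = (3, 6)


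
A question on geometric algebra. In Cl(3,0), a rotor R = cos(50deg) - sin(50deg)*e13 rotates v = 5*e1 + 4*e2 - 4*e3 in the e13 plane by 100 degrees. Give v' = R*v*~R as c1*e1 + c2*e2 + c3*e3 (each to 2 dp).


Rotor R = cos(50deg) - sin(50deg)*e13
Rotation angle theta = 2 * 50 = 100 degrees in the e13 plane (e1 -> e3).
The component perpendicular to the plane (e2) is invariant: v'_2 = v2 = 4.00
cos(100deg) = -0.1736, sin(100deg) = 0.9848
v'_1 = v1*cos(theta) - v3*sin(theta) = 5*(-0.1736) - (-4)*0.9848 = 3.07
v'_3 = v1*sin(theta) + v3*cos(theta) = 5*0.9848 + (-4)*(-0.1736) = 5.62
v' = 3.07*e1 + 4.00*e2 + 5.62*e3


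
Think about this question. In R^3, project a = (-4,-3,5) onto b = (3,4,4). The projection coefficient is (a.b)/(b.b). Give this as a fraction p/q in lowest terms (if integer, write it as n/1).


Projection coefficient = (a . b) / (b . b)
a . b = (-4)*3 + (-3)*4 + 5*4
= -12 + (-12) + 20 = -4
b . b = 3^2 + 4^2 + 4^2
= 9 + 16 + 16 = 41
Coefficient = -4/41
In lowest terms: -4/41


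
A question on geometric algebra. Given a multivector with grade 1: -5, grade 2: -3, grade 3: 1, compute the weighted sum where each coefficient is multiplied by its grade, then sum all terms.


Grade-weighted sum = sum of grade_k * coefficient_k
1*(-5) = -5
2*(-3) = -6
3*1 = 3
Total = -5 + (-6) + 3 = -8


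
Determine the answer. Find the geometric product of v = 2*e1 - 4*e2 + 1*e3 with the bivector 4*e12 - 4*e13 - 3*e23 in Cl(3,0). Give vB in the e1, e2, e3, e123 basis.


vB has grade-1 (vector) and grade-3 (trivector) parts: vB = (v _| B) + (v ^ B).
Vector part <vB>_1:
  e1: -v2*b12 - v3*b13 = -(-4)*(4) - (1)*(-4) = 20
  e2: v1*b12 - v3*b23 = (2)*(4) - (1)*(-3) = 11
  e3: v1*b13 + v2*b23 = (2)*(-4) + (-4)*(-3) = 4
Trivector part <vB>_3:
  e123: v1*b23 - v2*b13 + v3*b12 = (2)*(-3) - (-4)*(-4) + (1)*(4) = -18
vB = 20*e1 + 11*e2 + 4*e3 - 18*e123


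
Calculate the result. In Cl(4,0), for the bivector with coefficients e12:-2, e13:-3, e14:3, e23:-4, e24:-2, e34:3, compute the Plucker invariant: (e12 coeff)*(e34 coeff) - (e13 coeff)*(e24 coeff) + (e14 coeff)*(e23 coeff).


Plucker relation: af - be + cd
a*f = (-2)*3 = -6
b*e = (-3)*(-2) = 6
c*d = 3*(-4) = -12
af - be + cd = -6 - 6 + (-12)
= -24


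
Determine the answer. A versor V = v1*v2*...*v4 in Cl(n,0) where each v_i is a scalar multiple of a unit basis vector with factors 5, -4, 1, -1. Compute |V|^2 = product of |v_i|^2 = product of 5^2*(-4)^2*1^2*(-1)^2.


Each vector v_i has |v_i|^2 = s_i^2
Squared scales: 5^2 = 25, (-4)^2 = 16, 1^2 = 1, (-1)^2 = 1
|V|^2 = 25 * 16 * 1 * 1
= 400


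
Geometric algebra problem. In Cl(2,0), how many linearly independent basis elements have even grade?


Even subalgebra dimension = 2^(n-1)
n = 2 + 0 = 2
2^(2 - 1) = 2^1 = 2
Verification: sum of C(2,k) for even k = 1 + 1 = 2
Result = 2


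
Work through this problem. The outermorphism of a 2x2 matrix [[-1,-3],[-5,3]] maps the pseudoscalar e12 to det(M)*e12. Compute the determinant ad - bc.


The outermorphism of a linear map f sends e1^e2 to f(e1)^f(e2).
f(e1) = -1*e1 - 5*e2
f(e2) = -3*e1 + 3*e2
f(e1) ^ f(e2) = (-1*e1 - 5*e2) ^ (-3*e1 + 3*e2)
= (-1)*3*e12 + (-5)*(-3)*e21
= (-3 - 15)*e12
= -18*e12
Coefficient = -18


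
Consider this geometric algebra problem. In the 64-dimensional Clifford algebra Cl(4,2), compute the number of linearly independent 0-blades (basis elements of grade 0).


Number of grade-k basis blades in Cl(p,q) with n = p + q is C(n, k).
n = 4 + 2 = 6
C(6, 0) = 6! / (0! * 6!)
= 720 / (1 * 720)
= 1


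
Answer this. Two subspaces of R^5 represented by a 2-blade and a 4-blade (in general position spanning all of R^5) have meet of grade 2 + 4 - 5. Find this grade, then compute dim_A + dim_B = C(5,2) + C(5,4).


Meet grade = grade(A) + grade(B) - n
= 2 + 4 - 5 = 1
C(5,2) = 10
C(5,4) = 5
dim_A + dim_B = 10 + 5 = 15


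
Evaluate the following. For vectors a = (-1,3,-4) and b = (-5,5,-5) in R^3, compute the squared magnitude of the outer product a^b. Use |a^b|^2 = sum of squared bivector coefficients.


a wedge b = (a1*b2 - a2*b1)*e12 + (a1*b3 - a3*b1)*e13 + (a2*b3 - a3*b2)*e23
e12 coeff: (-1)*5 - 3*(-5) = -5 - (-15) = 10
e13 coeff: (-1)*(-5) - (-4)*(-5) = 5 - 20 = -15
e23 coeff: 3*(-5) - (-4)*5 = -15 - (-20) = 5
|a wedge b|^2 = 10^2 + (-15)^2 + 5^2
= 100 + 225 + 25
= 350


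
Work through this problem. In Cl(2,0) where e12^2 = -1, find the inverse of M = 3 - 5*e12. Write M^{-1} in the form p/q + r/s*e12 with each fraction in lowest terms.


M = 3 - 5*e12, where e12^2 = -1.
Since M commutes with its reverse ~M = a - b*e12, M * ~M = a^2 - b^2*e12^2 = a^2 + b^2.
So M^{-1} = ~M / (a^2 + b^2) = (a - b*e12)/(a^2 + b^2).
a^2 + b^2 = 9 + 25 = 34
Scalar part = 3/34 = 3/34
Bivector coeff = 5/34 = 5/34
M^{-1} = 3/34 + 5/34*e12


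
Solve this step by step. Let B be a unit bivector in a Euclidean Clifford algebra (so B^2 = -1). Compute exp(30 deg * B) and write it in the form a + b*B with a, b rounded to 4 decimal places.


For a unit bivector B with B^2 = -1, the exponential series gives
e^(theta*B) = cos(theta) + sin(theta)*B (the GA analogue of Euler's formula).
theta = 30 degrees = 0.523599 rad
cos(30 deg) = 0.8660
sin(30 deg) = 0.5000
exp(theta*B) = 0.8660 + 0.5000*B


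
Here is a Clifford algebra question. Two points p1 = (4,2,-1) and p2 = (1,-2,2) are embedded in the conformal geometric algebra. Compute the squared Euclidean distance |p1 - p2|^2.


p1 - p2 = (3, 4, -3)
|p1 - p2|^2 = 3^2 + 4^2 + (-3)^2
= 9 + 16 + 9
= 34


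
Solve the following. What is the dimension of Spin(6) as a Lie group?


Spin(n) double-covers SO(n); both have Lie algebra so(n) of dimension n(n-1)/2.
n = 6
n(n-1) = 6 * 5 = 30
dim Spin(6) = 30/2 = 15


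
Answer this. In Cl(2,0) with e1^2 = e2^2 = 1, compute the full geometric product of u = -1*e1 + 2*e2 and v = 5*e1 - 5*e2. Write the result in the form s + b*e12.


Expand: (-1*e1 + 2*e2)(5*e1 - 5*e2)
= (-1)*5*e1e1 + (-1)*(-5)*e1e2 + 2*5*e2e1 + 2*(-5)*e2e2
Using e1^2 = e2^2 = 1, e2e1 = -e1e2:
Scalar part s = (-1)*5 + 2*(-5) = -5 + (-10) = -15
Bivector part b = (-1)*(-5) - 2*5 = 5 - 10 = -5
uv = -15 - 5*e12


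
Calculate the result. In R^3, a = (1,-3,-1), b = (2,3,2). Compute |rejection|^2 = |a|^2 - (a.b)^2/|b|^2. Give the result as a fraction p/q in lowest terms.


|a|^2 = 1^2 + (-3)^2 + (-1)^2 = 11
|b|^2 = 2^2 + 3^2 + 2^2 = 17
a . b = 1*2 + (-3)*3 + (-1)*2 = -9
(a.b)^2 = (-9)^2 = 81
|rej|^2 = 11 - 81/17
= (187 - 81)/17
= 106/17
In lowest terms: 106/17


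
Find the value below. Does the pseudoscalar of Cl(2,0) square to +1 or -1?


The pseudoscalar I = e1...e_n (product of all n generators) of Cl(p,q) satisfies I^2 = (-1)^(q + n(n-1)/2).
p = 2, q = 0, n = p + q = 2
n(n-1)/2 = 2 * 1 / 2 = 1
Exponent = q + n(n-1)/2 = 0 + 1 = 1
I^2 = (-1)^1 = -1


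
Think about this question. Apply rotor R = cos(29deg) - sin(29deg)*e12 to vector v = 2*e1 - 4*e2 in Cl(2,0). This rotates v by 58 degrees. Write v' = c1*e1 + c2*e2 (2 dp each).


Rotor R = cos(29deg) - sin(29deg)*e12
Rotation angle theta = 2 * 29 = 58 degrees
v' = R*v*~R rotates v by theta.
cos(58deg) = 0.5299, sin(58deg) = 0.8480
v'_1 = 2*cos(58deg) - (-4)*sin(58deg)
= 2*0.5299 - (-4)*0.8480
= 4.45
v'_2 = 2*sin(58deg) + (-4)*cos(58deg)
= 2*0.8480 + (-4)*0.5299
= -0.42
v' = 4.45*e1 - 0.42*e2


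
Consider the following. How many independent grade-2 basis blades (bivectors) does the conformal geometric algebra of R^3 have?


The conformal model of R^3 uses Cl(4,1) with m = 3 + 2 = 5 generators.
Number of grade-2 blades = C(m, 2) = C(5, 2)
= 5*4/2 = 10


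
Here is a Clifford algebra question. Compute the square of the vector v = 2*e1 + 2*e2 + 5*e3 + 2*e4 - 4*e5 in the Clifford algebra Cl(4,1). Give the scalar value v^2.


v^2 = sum of c_i^2 * e_i^2
Positive signature terms (e_i^2 = +1): 2^2 + 2^2 + 5^2 + 2^2 = 37
Negative signature terms (e_j^2 = -1): (-4)^2 = 16
v^2 = 37 - 16 = 21


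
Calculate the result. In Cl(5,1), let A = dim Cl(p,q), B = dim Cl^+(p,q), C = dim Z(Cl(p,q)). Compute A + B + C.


n = 5 + 1 = 6
Total dim = 2^6 = 64
Even subalgebra dim = 2^5 = 32
n is even, so center dim = 1
Sum = 64 + 32 + 1 = 97


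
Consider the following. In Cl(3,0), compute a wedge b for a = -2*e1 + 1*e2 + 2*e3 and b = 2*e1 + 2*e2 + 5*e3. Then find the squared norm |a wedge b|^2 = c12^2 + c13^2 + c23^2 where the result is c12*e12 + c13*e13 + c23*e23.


a wedge b = (a1*b2 - a2*b1)*e12 + (a1*b3 - a3*b1)*e13 + (a2*b3 - a3*b2)*e23
e12 coeff: (-2)*2 - 1*2 = -4 - 2 = -6
e13 coeff: (-2)*5 - 2*2 = -10 - 4 = -14
e23 coeff: 1*5 - 2*2 = 5 - 4 = 1
|a wedge b|^2 = (-6)^2 + (-14)^2 + 1^2
= 36 + 196 + 1
= 233


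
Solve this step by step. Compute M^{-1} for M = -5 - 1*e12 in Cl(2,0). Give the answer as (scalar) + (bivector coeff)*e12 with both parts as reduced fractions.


M = -5 - 1*e12, where e12^2 = -1.
Since M commutes with its reverse ~M = a - b*e12, M * ~M = a^2 - b^2*e12^2 = a^2 + b^2.
So M^{-1} = ~M / (a^2 + b^2) = (a - b*e12)/(a^2 + b^2).
a^2 + b^2 = 25 + 1 = 26
Scalar part = -5/26 = -5/26
Bivector coeff = 1/26 = 1/26
M^{-1} = -5/26 + 1/26*e12


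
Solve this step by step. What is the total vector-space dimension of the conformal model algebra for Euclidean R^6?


The conformal model of R^6 uses Cl(7,1): the 6 Euclidean generators plus two extra orthogonal generators e+ (e+^2 = +1) and e- (e-^2 = -1), from which the null vectors e0, einf are built.
Number of generators m = 6 + 2 = 8.
dim Cl(p,q) = 2^m = 2^8 = 256


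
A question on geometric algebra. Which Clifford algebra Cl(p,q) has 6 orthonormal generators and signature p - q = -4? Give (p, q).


We need p + q = 6 and p - q = -4.
Adding: 2p = 6 + (-4) = 2, so p = 1.
Then q = 6 - 1 = 5.
(p, q) = (1, 5)


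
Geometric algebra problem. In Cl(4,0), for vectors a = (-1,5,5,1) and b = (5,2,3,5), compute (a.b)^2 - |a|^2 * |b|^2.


a . b = (-1)*5 + 5*2 + 5*3 + 1*5
= -5 + 10 + 15 + 5 = 25
|a|^2 = (-1)^2 + 5^2 + 5^2 + 1^2 = 52
|b|^2 = 5^2 + 2^2 + 3^2 + 5^2 = 63
(a.b)^2 = 25^2 = 625
|a|^2 * |b|^2 = 52 * 63 = 3276
Result = 625 - 3276 = -2651


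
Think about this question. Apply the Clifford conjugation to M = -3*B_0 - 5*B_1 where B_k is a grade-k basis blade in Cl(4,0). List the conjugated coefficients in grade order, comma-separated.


Clifford conjugate sign for grade k: (-1)^(k(k+1)/2)
Grade 0: (-1)^(0*1/2) = (-1)^0 = 1, coeff -3 -> -3
Grade 1: (-1)^(1*2/2) = (-1)^1 = -1, coeff -5 -> 5
Conjugated coefficients: -3, 5


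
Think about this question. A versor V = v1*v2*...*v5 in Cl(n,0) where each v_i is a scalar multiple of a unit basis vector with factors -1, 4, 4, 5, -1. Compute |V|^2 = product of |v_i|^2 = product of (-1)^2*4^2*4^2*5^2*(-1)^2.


Each vector v_i has |v_i|^2 = s_i^2
Squared scales: (-1)^2 = 1, 4^2 = 16, 4^2 = 16, 5^2 = 25, (-1)^2 = 1
|V|^2 = 1 * 16 * 16 * 25 * 1
= 6400


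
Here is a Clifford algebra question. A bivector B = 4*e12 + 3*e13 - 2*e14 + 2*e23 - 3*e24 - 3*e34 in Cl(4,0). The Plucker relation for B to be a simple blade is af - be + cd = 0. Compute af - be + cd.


Plucker relation: af - be + cd
a*f = 4*(-3) = -12
b*e = 3*(-3) = -9
c*d = (-2)*2 = -4
af - be + cd = -12 - (-9) + (-4)
= -7


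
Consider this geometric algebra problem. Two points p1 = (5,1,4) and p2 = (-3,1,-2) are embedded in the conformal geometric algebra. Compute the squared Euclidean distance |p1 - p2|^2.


p1 - p2 = (8, 0, 6)
|p1 - p2|^2 = 8^2 + 0^2 + 6^2
= 64 + 0 + 36
= 100


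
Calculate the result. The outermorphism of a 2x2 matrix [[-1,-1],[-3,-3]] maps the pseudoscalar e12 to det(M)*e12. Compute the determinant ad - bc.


The outermorphism of a linear map f sends e1^e2 to f(e1)^f(e2).
f(e1) = -1*e1 - 3*e2
f(e2) = -1*e1 - 3*e2
f(e1) ^ f(e2) = (-1*e1 - 3*e2) ^ (-1*e1 - 3*e2)
= (-1)*(-3)*e12 + (-3)*(-1)*e21
= (3 - 3)*e12
= 0*e12
Coefficient = 0


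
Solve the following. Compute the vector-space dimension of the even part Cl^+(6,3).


Even subalgebra dimension = 2^(n-1)
n = 6 + 3 = 9
2^(9 - 1) = 2^8 = 256
Verification: sum of C(9,k) for even k = 1 + 36 + 126 + 84 + 9 = 256
Result = 256


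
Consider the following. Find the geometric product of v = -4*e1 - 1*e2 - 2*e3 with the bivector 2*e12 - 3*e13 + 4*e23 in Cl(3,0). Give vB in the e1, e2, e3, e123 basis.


vB has grade-1 (vector) and grade-3 (trivector) parts: vB = (v _| B) + (v ^ B).
Vector part <vB>_1:
  e1: -v2*b12 - v3*b13 = -(-1)*(2) - (-2)*(-3) = -4
  e2: v1*b12 - v3*b23 = (-4)*(2) - (-2)*(4) = 0
  e3: v1*b13 + v2*b23 = (-4)*(-3) + (-1)*(4) = 8
Trivector part <vB>_3:
  e123: v1*b23 - v2*b13 + v3*b12 = (-4)*(4) - (-1)*(-3) + (-2)*(2) = -23
vB = -4*e1 + 0*e2 + 8*e3 - 23*e123


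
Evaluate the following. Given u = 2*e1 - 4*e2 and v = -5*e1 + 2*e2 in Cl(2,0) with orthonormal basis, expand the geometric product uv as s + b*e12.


Expand: (2*e1 - 4*e2)(-5*e1 + 2*e2)
= 2*(-5)*e1e1 + 2*2*e1e2 + (-4)*(-5)*e2e1 + (-4)*2*e2e2
Using e1^2 = e2^2 = 1, e2e1 = -e1e2:
Scalar part s = 2*(-5) + (-4)*2 = -10 + (-8) = -18
Bivector part b = 2*2 - (-4)*(-5) = 4 - 20 = -16
uv = -18 - 16*e12


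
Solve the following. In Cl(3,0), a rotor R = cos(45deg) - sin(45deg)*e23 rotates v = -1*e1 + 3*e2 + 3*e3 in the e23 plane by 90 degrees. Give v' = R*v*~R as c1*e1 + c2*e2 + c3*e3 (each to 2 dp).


Rotor R = cos(45deg) - sin(45deg)*e23
Rotation angle theta = 2 * 45 = 90 degrees in the e23 plane (e2 -> e3).
The component perpendicular to the plane (e1) is invariant: v'_1 = v1 = -1.00
cos(90deg) = 0.0000, sin(90deg) = 1.0000
v'_2 = v2*cos(theta) - v3*sin(theta) = 3*0.0000 - 3*1.0000 = -3.00
v'_3 = v2*sin(theta) + v3*cos(theta) = 3*1.0000 + 3*0.0000 = 3.00
v' = -1.00*e1 - 3.00*e2 + 3.00*e3


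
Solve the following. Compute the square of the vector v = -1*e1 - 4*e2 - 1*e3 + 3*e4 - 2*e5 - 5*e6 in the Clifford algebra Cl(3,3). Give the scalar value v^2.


v^2 = sum of c_i^2 * e_i^2
Positive signature terms (e_i^2 = +1): (-1)^2 + (-4)^2 + (-1)^2 = 18
Negative signature terms (e_j^2 = -1): 3^2 + (-2)^2 + (-5)^2 = 38
v^2 = 18 - 38 = -20


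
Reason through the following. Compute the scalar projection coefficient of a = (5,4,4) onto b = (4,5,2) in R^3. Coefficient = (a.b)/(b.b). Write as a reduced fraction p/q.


Projection coefficient = (a . b) / (b . b)
a . b = 5*4 + 4*5 + 4*2
= 20 + 20 + 8 = 48
b . b = 4^2 + 5^2 + 2^2
= 16 + 25 + 4 = 45
Coefficient = 48/45
In lowest terms: 16/15


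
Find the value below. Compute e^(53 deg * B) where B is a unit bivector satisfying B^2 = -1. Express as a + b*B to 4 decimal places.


For a unit bivector B with B^2 = -1, the exponential series gives
e^(theta*B) = cos(theta) + sin(theta)*B (the GA analogue of Euler's formula).
theta = 53 degrees = 0.925025 rad
cos(53 deg) = 0.6018
sin(53 deg) = 0.7986
exp(theta*B) = 0.6018 + 0.7986*B


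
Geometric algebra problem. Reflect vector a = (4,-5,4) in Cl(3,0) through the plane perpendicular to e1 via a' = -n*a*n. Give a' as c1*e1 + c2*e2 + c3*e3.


Reflection formula: a' = -n*a*n, with n = e1 (unit vector, n^2 = 1).
For reflection through hyperplane perp to e1:
The component along e1 flips sign, others stay.
a = (4, -5, 4)
a' = (-4, -5, 4)
a' = -4*e1 - 5*e2 + 4*e3


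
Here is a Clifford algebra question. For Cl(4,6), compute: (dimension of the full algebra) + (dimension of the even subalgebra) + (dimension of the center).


n = 4 + 6 = 10
Total dim = 2^10 = 1024
Even subalgebra dim = 2^9 = 512
n is even, so center dim = 1
Sum = 1024 + 512 + 1 = 1537


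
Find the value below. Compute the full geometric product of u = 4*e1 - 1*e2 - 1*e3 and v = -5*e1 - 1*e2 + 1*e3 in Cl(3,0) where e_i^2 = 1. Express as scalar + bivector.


In Cl(3,0): e_i^2 = 1, e_ie_j = -e_je_i for i != j.
Scalar part = u . v = 4*(-5) + (-1)*(-1) + (-1)*1
= -20 + 1 + (-1) = -20
e12 coeff = 4*(-1) - (-1)*(-5) = -4 - 5 = -9
e13 coeff = 4*1 - (-1)*(-5) = 4 - 5 = -1
e23 coeff = (-1)*1 - (-1)*(-1) = -1 - 1 = -2
uv = -20 - 9*e12 - 1*e13 - 2*e23


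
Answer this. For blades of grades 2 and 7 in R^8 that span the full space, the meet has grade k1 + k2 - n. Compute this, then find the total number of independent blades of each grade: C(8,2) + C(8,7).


Meet grade = grade(A) + grade(B) - n
= 2 + 7 - 8 = 1
C(8,2) = 28
C(8,7) = 8
dim_A + dim_B = 28 + 8 = 36


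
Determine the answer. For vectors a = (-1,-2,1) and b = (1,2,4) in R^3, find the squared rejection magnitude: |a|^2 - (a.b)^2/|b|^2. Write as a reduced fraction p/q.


|a|^2 = (-1)^2 + (-2)^2 + 1^2 = 6
|b|^2 = 1^2 + 2^2 + 4^2 = 21
a . b = (-1)*1 + (-2)*2 + 1*4 = -1
(a.b)^2 = (-1)^2 = 1
|rej|^2 = 6 - 1/21
= (126 - 1)/21
= 125/21
In lowest terms: 125/21


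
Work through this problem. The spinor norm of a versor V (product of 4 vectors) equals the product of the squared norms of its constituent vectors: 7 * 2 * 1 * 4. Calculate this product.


Spinor norm N(V) = |v1|^2 * |v2|^2 * ... * |v4|^2
= 7 * 2 * 1 * 4
Running product: 7, 14, 14, 56
N(V) = 56


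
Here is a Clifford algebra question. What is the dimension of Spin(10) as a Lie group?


Spin(n) double-covers SO(n); both have Lie algebra so(n) of dimension n(n-1)/2.
n = 10
n(n-1) = 10 * 9 = 90
dim Spin(10) = 90/2 = 45


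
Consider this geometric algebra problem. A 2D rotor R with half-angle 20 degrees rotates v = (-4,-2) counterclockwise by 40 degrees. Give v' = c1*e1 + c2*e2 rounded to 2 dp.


Rotor R = cos(20deg) - sin(20deg)*e12
Rotation angle theta = 2 * 20 = 40 degrees
v' = R*v*~R rotates v by theta.
cos(40deg) = 0.7660, sin(40deg) = 0.6428
v'_1 = -4*cos(40deg) - (-2)*sin(40deg)
= -4*0.7660 - (-2)*0.6428
= -1.78
v'_2 = -4*sin(40deg) + (-2)*cos(40deg)
= -4*0.6428 + (-2)*0.7660
= -4.10
v' = -1.78*e1 - 4.10*e2


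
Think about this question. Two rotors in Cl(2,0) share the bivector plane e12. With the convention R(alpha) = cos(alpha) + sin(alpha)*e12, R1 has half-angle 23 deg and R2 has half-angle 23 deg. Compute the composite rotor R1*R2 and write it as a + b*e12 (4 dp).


Same-plane rotors commute and their half-angles add:
R1*R2 = cos(a1 + a2) + sin(a1 + a2)*e12.
a1 + a2 = 23 + 23 = 46 deg
cos(46 deg) = 0.6947
sin(46 deg) = 0.7193
R1*R2 = 0.6947 + 0.7193*e12


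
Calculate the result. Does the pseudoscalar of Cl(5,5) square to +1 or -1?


The pseudoscalar I = e1...e_n (product of all n generators) of Cl(p,q) satisfies I^2 = (-1)^(q + n(n-1)/2).
p = 5, q = 5, n = p + q = 10
n(n-1)/2 = 10 * 9 / 2 = 45
Exponent = q + n(n-1)/2 = 5 + 45 = 50
I^2 = (-1)^50 = +1


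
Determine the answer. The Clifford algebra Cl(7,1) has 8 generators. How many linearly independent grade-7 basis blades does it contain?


Number of grade-k basis blades in Cl(p,q) with n = p + q is C(n, k).
n = 7 + 1 = 8
C(8, 7) = 8! / (7! * 1!)
= 40320 / (5040 * 1)
= 8


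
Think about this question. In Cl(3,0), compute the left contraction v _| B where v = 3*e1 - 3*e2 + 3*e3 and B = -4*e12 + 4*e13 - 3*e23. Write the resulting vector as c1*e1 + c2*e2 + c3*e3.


Left contraction v _| B = <vB>_1 (grade-1 part of the geometric product vB).
Using e1_|e12 = e2, e2_|e12 = -e1, e1_|e13 = e3, e3_|e13 = -e1, e2_|e23 = e3, e3_|e23 = -e2:
e1 coeff: -v2*b12 - v3*b13 = -(-3)*(-4) - (3)*(4) = -24
e2 coeff: v1*b12 - v3*b23 = (3)*(-4) - (3)*(-3) = -3
e3 coeff: v1*b13 + v2*b23 = (3)*(4) + (-3)*(-3) = 21
v _| B = -24*e1 - 3*e2 + 21*e3


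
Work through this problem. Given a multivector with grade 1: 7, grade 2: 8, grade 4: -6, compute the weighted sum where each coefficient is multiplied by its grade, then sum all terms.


Grade-weighted sum = sum of grade_k * coefficient_k
1*7 = 7
2*8 = 16
4*(-6) = -24
Total = 7 + 16 + (-24) = -1


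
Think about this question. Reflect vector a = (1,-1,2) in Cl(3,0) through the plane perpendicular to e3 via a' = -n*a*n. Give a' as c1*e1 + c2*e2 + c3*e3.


Reflection formula: a' = -n*a*n, with n = e3 (unit vector, n^2 = 1).
For reflection through hyperplane perp to e3:
The component along e3 flips sign, others stay.
a = (1, -1, 2)
a' = (1, -1, -2)
a' = 1*e1 - 1*e2 - 2*e3


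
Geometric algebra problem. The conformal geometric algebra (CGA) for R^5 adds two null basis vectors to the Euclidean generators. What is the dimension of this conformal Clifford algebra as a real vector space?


The conformal model of R^5 uses Cl(6,1): the 5 Euclidean generators plus two extra orthogonal generators e+ (e+^2 = +1) and e- (e-^2 = -1), from which the null vectors e0, einf are built.
Number of generators m = 5 + 2 = 7.
dim Cl(p,q) = 2^m = 2^7 = 128


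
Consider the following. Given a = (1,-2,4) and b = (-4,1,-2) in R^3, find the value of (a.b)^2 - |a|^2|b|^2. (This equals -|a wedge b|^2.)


a . b = 1*(-4) + (-2)*1 + 4*(-2)
= -4 + (-2) + (-8) = -14
|a|^2 = 1^2 + (-2)^2 + 4^2 = 21
|b|^2 = (-4)^2 + 1^2 + (-2)^2 = 21
(a.b)^2 = (-14)^2 = 196
|a|^2 * |b|^2 = 21 * 21 = 441
Result = 196 - 441 = -245


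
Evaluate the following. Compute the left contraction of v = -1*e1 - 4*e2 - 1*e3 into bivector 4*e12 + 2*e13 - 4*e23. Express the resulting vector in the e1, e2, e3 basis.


Left contraction v _| B = <vB>_1 (grade-1 part of the geometric product vB).
Using e1_|e12 = e2, e2_|e12 = -e1, e1_|e13 = e3, e3_|e13 = -e1, e2_|e23 = e3, e3_|e23 = -e2:
e1 coeff: -v2*b12 - v3*b13 = -(-4)*(4) - (-1)*(2) = 18
e2 coeff: v1*b12 - v3*b23 = (-1)*(4) - (-1)*(-4) = -8
e3 coeff: v1*b13 + v2*b23 = (-1)*(2) + (-4)*(-4) = 14
v _| B = 18*e1 - 8*e2 + 14*e3


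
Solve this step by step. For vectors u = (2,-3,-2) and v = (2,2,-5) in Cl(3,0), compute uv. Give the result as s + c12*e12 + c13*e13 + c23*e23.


In Cl(3,0): e_i^2 = 1, e_ie_j = -e_je_i for i != j.
Scalar part = u . v = 2*2 + (-3)*2 + (-2)*(-5)
= 4 + (-6) + 10 = 8
e12 coeff = 2*2 - (-3)*2 = 4 - (-6) = 10
e13 coeff = 2*(-5) - (-2)*2 = -10 - (-4) = -6
e23 coeff = (-3)*(-5) - (-2)*2 = 15 - (-4) = 19
uv = 8 + 10*e12 - 6*e13 + 19*e23


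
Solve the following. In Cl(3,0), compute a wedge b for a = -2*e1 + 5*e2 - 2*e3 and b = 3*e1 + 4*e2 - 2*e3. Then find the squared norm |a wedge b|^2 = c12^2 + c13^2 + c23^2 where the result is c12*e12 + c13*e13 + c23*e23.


a wedge b = (a1*b2 - a2*b1)*e12 + (a1*b3 - a3*b1)*e13 + (a2*b3 - a3*b2)*e23
e12 coeff: (-2)*4 - 5*3 = -8 - 15 = -23
e13 coeff: (-2)*(-2) - (-2)*3 = 4 - (-6) = 10
e23 coeff: 5*(-2) - (-2)*4 = -10 - (-8) = -2
|a wedge b|^2 = (-23)^2 + 10^2 + (-2)^2
= 529 + 100 + 4
= 633


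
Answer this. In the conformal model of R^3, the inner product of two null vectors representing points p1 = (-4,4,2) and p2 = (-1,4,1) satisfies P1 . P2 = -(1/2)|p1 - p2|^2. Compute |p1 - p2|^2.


p1 - p2 = (-3, 0, 1)
|p1 - p2|^2 = (-3)^2 + 0^2 + 1^2
= 9 + 0 + 1
= 10


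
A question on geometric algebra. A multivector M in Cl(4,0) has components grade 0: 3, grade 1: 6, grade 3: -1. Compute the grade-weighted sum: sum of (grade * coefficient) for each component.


Grade-weighted sum = sum of grade_k * coefficient_k
0*3 = 0
1*6 = 6
3*(-1) = -3
Total = 0 + 6 + (-3) = 3


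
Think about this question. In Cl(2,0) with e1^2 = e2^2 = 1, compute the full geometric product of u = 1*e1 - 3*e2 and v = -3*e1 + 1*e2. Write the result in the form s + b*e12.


Expand: (1*e1 - 3*e2)(-3*e1 + 1*e2)
= 1*(-3)*e1e1 + 1*1*e1e2 + (-3)*(-3)*e2e1 + (-3)*1*e2e2
Using e1^2 = e2^2 = 1, e2e1 = -e1e2:
Scalar part s = 1*(-3) + (-3)*1 = -3 + (-3) = -6
Bivector part b = 1*1 - (-3)*(-3) = 1 - 9 = -8
uv = -6 - 8*e12


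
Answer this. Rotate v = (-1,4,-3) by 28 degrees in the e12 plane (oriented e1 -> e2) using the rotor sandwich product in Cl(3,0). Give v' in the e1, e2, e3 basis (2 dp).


Rotor R = cos(14deg) - sin(14deg)*e12
Rotation angle theta = 2 * 14 = 28 degrees in the e12 plane (e1 -> e2).
The component perpendicular to the plane (e3) is invariant: v'_3 = v3 = -3.00
cos(28deg) = 0.8829, sin(28deg) = 0.4695
v'_1 = v1*cos(theta) - v2*sin(theta) = -1*0.8829 - 4*0.4695 = -2.76
v'_2 = v1*sin(theta) + v2*cos(theta) = -1*0.4695 + 4*0.8829 = 3.06
v' = -2.76*e1 + 3.06*e2 - 3.00*e3


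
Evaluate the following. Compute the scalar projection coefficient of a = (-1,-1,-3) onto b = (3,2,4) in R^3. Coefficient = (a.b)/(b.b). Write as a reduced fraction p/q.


Projection coefficient = (a . b) / (b . b)
a . b = (-1)*3 + (-1)*2 + (-3)*4
= -3 + (-2) + (-12) = -17
b . b = 3^2 + 2^2 + 4^2
= 9 + 4 + 16 = 29
Coefficient = -17/29
In lowest terms: -17/29


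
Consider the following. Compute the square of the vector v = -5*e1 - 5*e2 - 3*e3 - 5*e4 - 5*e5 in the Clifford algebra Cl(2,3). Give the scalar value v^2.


v^2 = sum of c_i^2 * e_i^2
Positive signature terms (e_i^2 = +1): (-5)^2 + (-5)^2 = 50
Negative signature terms (e_j^2 = -1): (-3)^2 + (-5)^2 + (-5)^2 = 59
v^2 = 50 - 59 = -9


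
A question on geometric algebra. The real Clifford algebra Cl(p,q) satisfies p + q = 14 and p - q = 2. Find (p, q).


We need p + q = 14 and p - q = 2.
Adding: 2p = 14 + 2 = 16, so p = 8.
Then q = 14 - 8 = 6.
(p, q) = (8, 6)


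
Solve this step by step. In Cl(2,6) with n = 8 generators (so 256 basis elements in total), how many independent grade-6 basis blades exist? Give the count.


Number of grade-k basis blades in Cl(p,q) with n = p + q is C(n, k).
n = 2 + 6 = 8
C(8, 6) = 8! / (6! * 2!)
= 40320 / (720 * 2)
= 28


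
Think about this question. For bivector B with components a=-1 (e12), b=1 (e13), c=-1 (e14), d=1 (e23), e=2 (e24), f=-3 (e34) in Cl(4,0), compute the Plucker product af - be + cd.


Plucker relation: af - be + cd
a*f = (-1)*(-3) = 3
b*e = 1*2 = 2
c*d = (-1)*1 = -1
af - be + cd = 3 - 2 + (-1)
= 0


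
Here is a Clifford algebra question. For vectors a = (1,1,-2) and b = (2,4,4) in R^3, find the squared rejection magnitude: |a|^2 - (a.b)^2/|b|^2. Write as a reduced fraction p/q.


|a|^2 = 1^2 + 1^2 + (-2)^2 = 6
|b|^2 = 2^2 + 4^2 + 4^2 = 36
a . b = 1*2 + 1*4 + (-2)*4 = -2
(a.b)^2 = (-2)^2 = 4
|rej|^2 = 6 - 4/36
= (216 - 4)/36
= 212/36
In lowest terms: 53/9


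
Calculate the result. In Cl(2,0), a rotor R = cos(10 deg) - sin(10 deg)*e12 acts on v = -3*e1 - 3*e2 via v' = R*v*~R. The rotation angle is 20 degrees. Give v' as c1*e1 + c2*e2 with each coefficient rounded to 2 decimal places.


Rotor R = cos(10deg) - sin(10deg)*e12
Rotation angle theta = 2 * 10 = 20 degrees
v' = R*v*~R rotates v by theta.
cos(20deg) = 0.9397, sin(20deg) = 0.3420
v'_1 = -3*cos(20deg) - (-3)*sin(20deg)
= -3*0.9397 - (-3)*0.3420
= -1.79
v'_2 = -3*sin(20deg) + (-3)*cos(20deg)
= -3*0.3420 + (-3)*0.9397
= -3.85
v' = -1.79*e1 - 3.85*e2


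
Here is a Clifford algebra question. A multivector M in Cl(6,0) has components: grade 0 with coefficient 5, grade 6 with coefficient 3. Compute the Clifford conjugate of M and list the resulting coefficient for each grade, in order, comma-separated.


Clifford conjugate sign for grade k: (-1)^(k(k+1)/2)
Grade 0: (-1)^(0*1/2) = (-1)^0 = 1, coeff 5 -> 5
Grade 6: (-1)^(6*7/2) = (-1)^21 = -1, coeff 3 -> -3
Conjugated coefficients: 5, -3


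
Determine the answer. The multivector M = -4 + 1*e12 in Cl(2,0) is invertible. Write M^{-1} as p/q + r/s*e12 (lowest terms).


M = -4 + 1*e12, where e12^2 = -1.
Since M commutes with its reverse ~M = a - b*e12, M * ~M = a^2 - b^2*e12^2 = a^2 + b^2.
So M^{-1} = ~M / (a^2 + b^2) = (a - b*e12)/(a^2 + b^2).
a^2 + b^2 = 16 + 1 = 17
Scalar part = -4/17 = -4/17
Bivector coeff = -1/17 = -1/17
M^{-1} = -4/17 - 1/17*e12


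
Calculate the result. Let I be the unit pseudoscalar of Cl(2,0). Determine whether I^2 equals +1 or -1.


The pseudoscalar I = e1...e_n (product of all n generators) of Cl(p,q) satisfies I^2 = (-1)^(q + n(n-1)/2).
p = 2, q = 0, n = p + q = 2
n(n-1)/2 = 2 * 1 / 2 = 1
Exponent = q + n(n-1)/2 = 0 + 1 = 1
I^2 = (-1)^1 = -1


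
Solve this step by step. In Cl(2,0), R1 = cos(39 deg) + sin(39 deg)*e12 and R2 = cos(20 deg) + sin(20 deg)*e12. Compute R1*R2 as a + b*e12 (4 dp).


Same-plane rotors commute and their half-angles add:
R1*R2 = cos(a1 + a2) + sin(a1 + a2)*e12.
a1 + a2 = 39 + 20 = 59 deg
cos(59 deg) = 0.5150
sin(59 deg) = 0.8572
R1*R2 = 0.5150 + 0.8572*e12
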